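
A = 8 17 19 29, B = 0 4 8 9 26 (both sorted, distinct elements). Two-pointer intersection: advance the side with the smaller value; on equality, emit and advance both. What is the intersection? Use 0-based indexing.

i=0 j=0: 8>0, j++
i=0 j=1: 8>4, j++
i=0 j=2: 8==8 emit, i++,j++
i=1 j=3: 17>9, j++
i=1 j=4: 17<26, i++
i=2 j=4: 19<26, i++
i=3 j=4: 29>26, j++

intersection = [8]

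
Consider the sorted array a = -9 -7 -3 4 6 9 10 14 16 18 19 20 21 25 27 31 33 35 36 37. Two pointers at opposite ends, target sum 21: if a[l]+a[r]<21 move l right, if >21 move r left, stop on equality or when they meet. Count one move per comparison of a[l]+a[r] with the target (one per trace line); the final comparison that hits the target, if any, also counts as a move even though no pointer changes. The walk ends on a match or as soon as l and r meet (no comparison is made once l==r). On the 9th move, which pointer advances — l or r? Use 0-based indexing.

r

l=0 r=19: -9+37=28 >21, r--
l=0 r=18: -9+36=27 >21, r--
l=0 r=17: -9+35=26 >21, r--
l=0 r=16: -9+33=24 >21, r--
l=0 r=15: -9+31=22 >21, r--
l=0 r=14: -9+27=18 <21, l++
l=1 r=14: -7+27=20 <21, l++
l=2 r=14: -3+27=24 >21, r--
l=2 r=13: -3+25=22 >21, r--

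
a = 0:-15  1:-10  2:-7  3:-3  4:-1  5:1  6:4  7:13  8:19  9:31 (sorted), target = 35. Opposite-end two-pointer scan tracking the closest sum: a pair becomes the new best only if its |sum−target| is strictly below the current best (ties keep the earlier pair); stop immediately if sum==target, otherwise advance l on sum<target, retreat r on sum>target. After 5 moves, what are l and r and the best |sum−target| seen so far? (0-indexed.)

[0,9] -15+31=16 d=19 * → l++
[1,9] -10+31=21 d=14 * → l++
[2,9] -7+31=24 d=11 * → l++
[3,9] -3+31=28 d=7 * → l++
[4,9] -1+31=30 d=5 * → l++

l=5, r=9, best |Δ|=5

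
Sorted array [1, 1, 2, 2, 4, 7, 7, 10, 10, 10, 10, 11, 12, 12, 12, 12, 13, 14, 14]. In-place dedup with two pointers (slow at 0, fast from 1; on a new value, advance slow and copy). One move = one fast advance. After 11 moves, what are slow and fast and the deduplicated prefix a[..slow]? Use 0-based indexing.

(s=0,f=1) a[fast]=1=a[slow] dup → fast++
(s=0,f=2) a[fast]=2≠a[slow]=1 write a[1]=2 → slow++,fast++
(s=1,f=3) a[fast]=2=a[slow] dup → fast++
(s=1,f=4) a[fast]=4≠a[slow]=2 write a[2]=4 → slow++,fast++
(s=2,f=5) a[fast]=7≠a[slow]=4 write a[3]=7 → slow++,fast++
(s=3,f=6) a[fast]=7=a[slow] dup → fast++
(s=3,f=7) a[fast]=10≠a[slow]=7 write a[4]=10 → slow++,fast++
(s=4,f=8) a[fast]=10=a[slow] dup → fast++
(s=4,f=9) a[fast]=10=a[slow] dup → fast++
(s=4,f=10) a[fast]=10=a[slow] dup → fast++
(s=4,f=11) a[fast]=11≠a[slow]=10 write a[5]=11 → slow++,fast++

slow=5, fast=12, prefix=[1, 2, 4, 7, 10, 11]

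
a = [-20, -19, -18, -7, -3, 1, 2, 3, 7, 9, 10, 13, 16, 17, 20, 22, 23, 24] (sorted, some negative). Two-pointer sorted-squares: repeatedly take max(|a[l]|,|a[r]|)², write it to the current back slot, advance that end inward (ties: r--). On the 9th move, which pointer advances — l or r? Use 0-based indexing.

[0,17] |-20|<=|24| out[17]=576 → r--
[0,16] |-20|<=|23| out[16]=529 → r--
[0,15] |-20|<=|22| out[15]=484 → r--
[0,14] |-20|<=|20| out[14]=400 → r--
[0,13] |-20|>|17| out[13]=400 → l++
[1,13] |-19|>|17| out[12]=361 → l++
[2,13] |-18|>|17| out[11]=324 → l++
[3,13] |-7|<=|17| out[10]=289 → r--
[3,12] |-7|<=|16| out[9]=256 → r--

r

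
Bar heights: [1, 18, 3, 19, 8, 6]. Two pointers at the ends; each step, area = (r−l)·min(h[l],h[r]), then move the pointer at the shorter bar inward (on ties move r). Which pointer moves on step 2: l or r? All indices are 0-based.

[0,5] min(1,6)*5=5 best=5 * → l++
[1,5] min(18,6)*4=24 best=24 * → r--

r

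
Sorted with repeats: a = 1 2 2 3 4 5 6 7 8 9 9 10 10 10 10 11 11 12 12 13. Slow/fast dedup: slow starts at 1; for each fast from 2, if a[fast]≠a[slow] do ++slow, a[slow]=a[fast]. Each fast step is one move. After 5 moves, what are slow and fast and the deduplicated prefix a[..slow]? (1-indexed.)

slow=1 fast=2: a[fast]=2≠a[slow]=1 write a[2]=2, slow++,fast++
slow=2 fast=3: a[fast]=2=a[slow] dup, fast++
slow=2 fast=4: a[fast]=3≠a[slow]=2 write a[3]=3, slow++,fast++
slow=3 fast=5: a[fast]=4≠a[slow]=3 write a[4]=4, slow++,fast++
slow=4 fast=6: a[fast]=5≠a[slow]=4 write a[5]=5, slow++,fast++

slow=5, fast=7, prefix=[1, 2, 3, 4, 5]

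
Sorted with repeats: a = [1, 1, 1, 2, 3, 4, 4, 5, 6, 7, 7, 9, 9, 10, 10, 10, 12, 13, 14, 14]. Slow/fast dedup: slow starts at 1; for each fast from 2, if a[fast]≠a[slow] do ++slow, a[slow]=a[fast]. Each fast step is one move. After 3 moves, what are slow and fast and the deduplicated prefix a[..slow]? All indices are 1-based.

slow=1 fast=2: a[fast]=1=a[slow] dup, fast++
slow=1 fast=3: a[fast]=1=a[slow] dup, fast++
slow=1 fast=4: a[fast]=2≠a[slow]=1 write a[2]=2, slow++,fast++

slow=2, fast=5, prefix=[1, 2]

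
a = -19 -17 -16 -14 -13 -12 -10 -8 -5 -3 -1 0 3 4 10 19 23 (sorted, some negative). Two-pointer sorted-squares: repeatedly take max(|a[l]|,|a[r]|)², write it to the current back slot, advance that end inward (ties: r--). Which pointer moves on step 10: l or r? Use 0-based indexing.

[0,16] |-19|<=|23| out[16]=529 → r--
[0,15] |-19|<=|19| out[15]=361 → r--
[0,14] |-19|>|10| out[14]=361 → l++
[1,14] |-17|>|10| out[13]=289 → l++
[2,14] |-16|>|10| out[12]=256 → l++
[3,14] |-14|>|10| out[11]=196 → l++
[4,14] |-13|>|10| out[10]=169 → l++
[5,14] |-12|>|10| out[9]=144 → l++
[6,14] |-10|<=|10| out[8]=100 → r--
[6,13] |-10|>|4| out[7]=100 → l++

l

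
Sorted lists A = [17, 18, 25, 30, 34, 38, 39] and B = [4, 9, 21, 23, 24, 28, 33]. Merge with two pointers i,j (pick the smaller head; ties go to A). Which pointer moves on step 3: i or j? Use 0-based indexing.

[i=0,j=0] A[i]=17>B[j]=4 take 4 → j++
[i=0,j=1] A[i]=17>B[j]=9 take 9 → j++
[i=0,j=2] A[i]=17<=B[j]=21 take 17 → i++

i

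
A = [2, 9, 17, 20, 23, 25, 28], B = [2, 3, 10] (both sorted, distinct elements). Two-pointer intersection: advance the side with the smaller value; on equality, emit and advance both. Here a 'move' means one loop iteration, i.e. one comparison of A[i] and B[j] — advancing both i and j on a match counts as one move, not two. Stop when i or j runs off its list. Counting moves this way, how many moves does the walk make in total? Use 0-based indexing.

[i=0,j=0] 2==2 emit → i++,j++
[i=1,j=1] 9>3 → j++
[i=1,j=2] 9<10 → i++
[i=2,j=2] 17>10 → j++

4 moves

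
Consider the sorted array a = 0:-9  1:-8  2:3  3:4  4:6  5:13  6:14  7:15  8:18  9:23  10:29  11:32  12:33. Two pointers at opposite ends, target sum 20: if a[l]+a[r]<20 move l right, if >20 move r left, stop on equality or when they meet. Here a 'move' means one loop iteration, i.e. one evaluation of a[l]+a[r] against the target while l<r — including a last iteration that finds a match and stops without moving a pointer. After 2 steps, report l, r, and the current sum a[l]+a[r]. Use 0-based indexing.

l=0, r=10, sum=20

[0,12] -9+33=24 >20 → r--
[0,11] -9+32=23 >20 → r--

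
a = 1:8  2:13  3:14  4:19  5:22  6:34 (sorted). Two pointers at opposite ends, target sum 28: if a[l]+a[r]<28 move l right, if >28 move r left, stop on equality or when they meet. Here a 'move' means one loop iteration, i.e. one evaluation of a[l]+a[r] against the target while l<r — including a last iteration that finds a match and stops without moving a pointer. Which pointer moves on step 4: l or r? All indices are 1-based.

r

l=1 r=6: 8+34=42 >28, r--
l=1 r=5: 8+22=30 >28, r--
l=1 r=4: 8+19=27 <28, l++
l=2 r=4: 13+19=32 >28, r--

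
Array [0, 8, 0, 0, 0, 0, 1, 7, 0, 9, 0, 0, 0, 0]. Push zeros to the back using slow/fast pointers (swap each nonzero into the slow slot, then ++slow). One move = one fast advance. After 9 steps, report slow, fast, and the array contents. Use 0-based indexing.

slow=3, fast=9, a=[8, 1, 7, 0, 0, 0, 0, 0, 0, 9, 0, 0, 0, 0]

(s=0,f=0) a[fast]=0 → fast++
(s=0,f=1) a[fast]=8≠0 swap→a[0]=8 → slow++,fast++
(s=1,f=2) a[fast]=0 → fast++
(s=1,f=3) a[fast]=0 → fast++
(s=1,f=4) a[fast]=0 → fast++
(s=1,f=5) a[fast]=0 → fast++
(s=1,f=6) a[fast]=1≠0 swap→a[1]=1 → slow++,fast++
(s=2,f=7) a[fast]=7≠0 swap→a[2]=7 → slow++,fast++
(s=3,f=8) a[fast]=0 → fast++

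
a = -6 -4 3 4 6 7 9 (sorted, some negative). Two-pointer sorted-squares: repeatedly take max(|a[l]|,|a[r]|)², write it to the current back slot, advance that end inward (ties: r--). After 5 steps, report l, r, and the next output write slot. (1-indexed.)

l=2, r=3, next write slot=2

l=1 r=7: |-6|<=|9| out[7]=81, r--
l=1 r=6: |-6|<=|7| out[6]=49, r--
l=1 r=5: |-6|<=|6| out[5]=36, r--
l=1 r=4: |-6|>|4| out[4]=36, l++
l=2 r=4: |-4|<=|4| out[3]=16, r--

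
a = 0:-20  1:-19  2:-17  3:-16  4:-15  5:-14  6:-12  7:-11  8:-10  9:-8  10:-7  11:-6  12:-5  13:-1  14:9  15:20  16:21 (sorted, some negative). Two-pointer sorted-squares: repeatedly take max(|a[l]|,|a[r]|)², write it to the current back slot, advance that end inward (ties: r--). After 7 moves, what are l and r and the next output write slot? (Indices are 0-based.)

l=5, r=14, next write slot=9

[0,16] |-20|<=|21| out[16]=441 → r--
[0,15] |-20|<=|20| out[15]=400 → r--
[0,14] |-20|>|9| out[14]=400 → l++
[1,14] |-19|>|9| out[13]=361 → l++
[2,14] |-17|>|9| out[12]=289 → l++
[3,14] |-16|>|9| out[11]=256 → l++
[4,14] |-15|>|9| out[10]=225 → l++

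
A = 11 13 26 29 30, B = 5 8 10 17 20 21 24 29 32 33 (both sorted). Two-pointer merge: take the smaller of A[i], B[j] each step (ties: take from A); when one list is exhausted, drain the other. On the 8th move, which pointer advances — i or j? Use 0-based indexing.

j

[i=0,j=0] A[i]=11>B[j]=5 take 5 → j++
[i=0,j=1] A[i]=11>B[j]=8 take 8 → j++
[i=0,j=2] A[i]=11>B[j]=10 take 10 → j++
[i=0,j=3] A[i]=11<=B[j]=17 take 11 → i++
[i=1,j=3] A[i]=13<=B[j]=17 take 13 → i++
[i=2,j=3] A[i]=26>B[j]=17 take 17 → j++
[i=2,j=4] A[i]=26>B[j]=20 take 20 → j++
[i=2,j=5] A[i]=26>B[j]=21 take 21 → j++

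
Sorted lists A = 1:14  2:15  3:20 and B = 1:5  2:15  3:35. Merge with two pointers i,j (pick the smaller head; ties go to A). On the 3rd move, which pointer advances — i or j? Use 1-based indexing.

i=1 j=1: A[i]=14>B[j]=5 take 5, j++
i=1 j=2: A[i]=14<=B[j]=15 take 14, i++
i=2 j=2: A[i]=15<=B[j]=15 take 15, i++

i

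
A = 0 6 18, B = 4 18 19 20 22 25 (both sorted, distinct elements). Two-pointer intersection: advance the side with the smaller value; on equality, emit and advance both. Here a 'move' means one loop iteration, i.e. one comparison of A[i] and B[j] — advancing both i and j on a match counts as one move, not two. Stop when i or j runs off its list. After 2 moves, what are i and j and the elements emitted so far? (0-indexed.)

i=0 j=0: 0<4, i++
i=1 j=0: 6>4, j++

i=1, j=1, emitted=[]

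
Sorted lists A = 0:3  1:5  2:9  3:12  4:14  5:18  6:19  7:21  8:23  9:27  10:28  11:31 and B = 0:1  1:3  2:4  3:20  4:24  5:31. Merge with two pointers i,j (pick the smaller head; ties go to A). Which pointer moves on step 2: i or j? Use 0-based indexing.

i

[i=0,j=0] A[i]=3>B[j]=1 take 1 → j++
[i=0,j=1] A[i]=3<=B[j]=3 take 3 → i++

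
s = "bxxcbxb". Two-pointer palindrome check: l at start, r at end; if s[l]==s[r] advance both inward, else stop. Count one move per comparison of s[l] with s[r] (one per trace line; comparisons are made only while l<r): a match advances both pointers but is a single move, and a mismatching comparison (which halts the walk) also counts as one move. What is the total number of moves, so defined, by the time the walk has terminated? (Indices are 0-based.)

l=0 r=6: 'b'=='b', l++,r--
l=1 r=5: 'x'=='x', l++,r--
l=2 r=4: 'x'!='b', stop

3 moves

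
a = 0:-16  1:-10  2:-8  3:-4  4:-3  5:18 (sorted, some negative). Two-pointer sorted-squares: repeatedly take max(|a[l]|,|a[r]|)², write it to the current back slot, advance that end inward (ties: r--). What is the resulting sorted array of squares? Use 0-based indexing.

l=0 r=5: |-16|<=|18| out[5]=324, r--
l=0 r=4: |-16|>|-3| out[4]=256, l++
l=1 r=4: |-10|>|-3| out[3]=100, l++
l=2 r=4: |-8|>|-3| out[2]=64, l++
l=3 r=4: |-4|>|-3| out[1]=16, l++
l=4 r=4: |-3|<=|-3| out[0]=9, r--

[9, 16, 64, 100, 256, 324]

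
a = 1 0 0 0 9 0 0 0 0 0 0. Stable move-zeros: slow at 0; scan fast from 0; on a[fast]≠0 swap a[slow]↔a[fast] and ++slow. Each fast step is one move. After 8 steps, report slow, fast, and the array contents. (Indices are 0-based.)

slow=2, fast=8, a=[1, 9, 0, 0, 0, 0, 0, 0, 0, 0, 0]

slow=0 fast=0: a[fast]=1≠0 swap→a[0]=1, slow++,fast++
slow=1 fast=1: a[fast]=0, fast++
slow=1 fast=2: a[fast]=0, fast++
slow=1 fast=3: a[fast]=0, fast++
slow=1 fast=4: a[fast]=9≠0 swap→a[1]=9, slow++,fast++
slow=2 fast=5: a[fast]=0, fast++
slow=2 fast=6: a[fast]=0, fast++
slow=2 fast=7: a[fast]=0, fast++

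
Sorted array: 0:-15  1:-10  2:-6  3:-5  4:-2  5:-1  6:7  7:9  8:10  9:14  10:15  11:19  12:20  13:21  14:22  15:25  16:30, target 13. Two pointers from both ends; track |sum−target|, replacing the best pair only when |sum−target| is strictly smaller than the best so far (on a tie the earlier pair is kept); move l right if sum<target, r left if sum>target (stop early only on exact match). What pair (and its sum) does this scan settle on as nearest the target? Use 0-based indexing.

pair (-6, 19) with sum 13 (|Δ|=0)

l=0 r=16: -15+30=15 d=2 *, r--
l=0 r=15: -15+25=10 d=3, l++
l=1 r=15: -10+25=15 d=2, r--
l=1 r=14: -10+22=12 d=1 *, l++
l=2 r=14: -6+22=16 d=3, r--
l=2 r=13: -6+21=15 d=2, r--
l=2 r=12: -6+20=14 d=1, r--
l=2 r=11: -6+19=13 d=0 *, stop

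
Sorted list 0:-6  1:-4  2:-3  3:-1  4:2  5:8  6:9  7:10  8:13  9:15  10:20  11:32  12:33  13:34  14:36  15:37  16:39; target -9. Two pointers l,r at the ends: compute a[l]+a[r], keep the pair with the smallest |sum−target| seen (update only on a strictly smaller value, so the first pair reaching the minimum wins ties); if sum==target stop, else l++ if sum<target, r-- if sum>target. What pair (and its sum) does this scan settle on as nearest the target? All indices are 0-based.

pair (-6, -3) with sum -9 (|Δ|=0)

l=0 r=16: -6+39=33 d=42 *, r--
l=0 r=15: -6+37=31 d=40 *, r--
l=0 r=14: -6+36=30 d=39 *, r--
l=0 r=13: -6+34=28 d=37 *, r--
l=0 r=12: -6+33=27 d=36 *, r--
l=0 r=11: -6+32=26 d=35 *, r--
l=0 r=10: -6+20=14 d=23 *, r--
l=0 r=9: -6+15=9 d=18 *, r--
l=0 r=8: -6+13=7 d=16 *, r--
l=0 r=7: -6+10=4 d=13 *, r--
l=0 r=6: -6+9=3 d=12 *, r--
l=0 r=5: -6+8=2 d=11 *, r--
l=0 r=4: -6+2=-4 d=5 *, r--
l=0 r=3: -6+-1=-7 d=2 *, r--
l=0 r=2: -6+-3=-9 d=0 *, stop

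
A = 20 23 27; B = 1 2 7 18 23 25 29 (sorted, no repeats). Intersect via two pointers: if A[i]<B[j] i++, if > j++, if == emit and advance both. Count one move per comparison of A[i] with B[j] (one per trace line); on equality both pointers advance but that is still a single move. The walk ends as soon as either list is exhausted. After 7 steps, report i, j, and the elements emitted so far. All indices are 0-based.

i=2, j=6, emitted=[23]

i=0 j=0: 20>1, j++
i=0 j=1: 20>2, j++
i=0 j=2: 20>7, j++
i=0 j=3: 20>18, j++
i=0 j=4: 20<23, i++
i=1 j=4: 23==23 emit, i++,j++
i=2 j=5: 27>25, j++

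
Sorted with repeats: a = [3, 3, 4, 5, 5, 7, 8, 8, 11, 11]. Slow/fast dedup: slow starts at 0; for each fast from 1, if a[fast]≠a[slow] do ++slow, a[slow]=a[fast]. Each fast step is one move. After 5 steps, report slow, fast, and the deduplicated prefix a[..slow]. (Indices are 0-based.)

slow=0 fast=1: a[fast]=3=a[slow] dup, fast++
slow=0 fast=2: a[fast]=4≠a[slow]=3 write a[1]=4, slow++,fast++
slow=1 fast=3: a[fast]=5≠a[slow]=4 write a[2]=5, slow++,fast++
slow=2 fast=4: a[fast]=5=a[slow] dup, fast++
slow=2 fast=5: a[fast]=7≠a[slow]=5 write a[3]=7, slow++,fast++

slow=3, fast=6, prefix=[3, 4, 5, 7]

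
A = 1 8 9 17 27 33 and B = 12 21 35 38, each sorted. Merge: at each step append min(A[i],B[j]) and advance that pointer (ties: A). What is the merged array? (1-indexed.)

[1, 8, 9, 12, 17, 21, 27, 33, 35, 38]

[i=1,j=1] A[i]=1<=B[j]=12 take 1 → i++
[i=2,j=1] A[i]=8<=B[j]=12 take 8 → i++
[i=3,j=1] A[i]=9<=B[j]=12 take 9 → i++
[i=4,j=1] A[i]=17>B[j]=12 take 12 → j++
[i=4,j=2] A[i]=17<=B[j]=21 take 17 → i++
[i=5,j=2] A[i]=27>B[j]=21 take 21 → j++
[i=5,j=3] A[i]=27<=B[j]=35 take 27 → i++
[i=6,j=3] A[i]=33<=B[j]=35 take 33 → i++
[i=7,j=3] A done, take B[j]=35 → j++
[i=7,j=4] A done, take B[j]=38 → j++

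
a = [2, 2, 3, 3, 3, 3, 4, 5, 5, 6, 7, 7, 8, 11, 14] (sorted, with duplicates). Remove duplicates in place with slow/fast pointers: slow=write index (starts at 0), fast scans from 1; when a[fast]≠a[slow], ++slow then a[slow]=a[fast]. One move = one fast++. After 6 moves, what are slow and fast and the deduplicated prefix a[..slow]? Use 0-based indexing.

slow=0 fast=1: a[fast]=2=a[slow] dup, fast++
slow=0 fast=2: a[fast]=3≠a[slow]=2 write a[1]=3, slow++,fast++
slow=1 fast=3: a[fast]=3=a[slow] dup, fast++
slow=1 fast=4: a[fast]=3=a[slow] dup, fast++
slow=1 fast=5: a[fast]=3=a[slow] dup, fast++
slow=1 fast=6: a[fast]=4≠a[slow]=3 write a[2]=4, slow++,fast++

slow=2, fast=7, prefix=[2, 3, 4]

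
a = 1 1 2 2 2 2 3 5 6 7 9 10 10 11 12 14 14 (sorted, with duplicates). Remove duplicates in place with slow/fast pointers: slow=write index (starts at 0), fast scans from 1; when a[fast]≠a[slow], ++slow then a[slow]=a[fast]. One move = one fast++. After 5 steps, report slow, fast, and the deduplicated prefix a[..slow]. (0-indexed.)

slow=1, fast=6, prefix=[1, 2]

(s=0,f=1) a[fast]=1=a[slow] dup → fast++
(s=0,f=2) a[fast]=2≠a[slow]=1 write a[1]=2 → slow++,fast++
(s=1,f=3) a[fast]=2=a[slow] dup → fast++
(s=1,f=4) a[fast]=2=a[slow] dup → fast++
(s=1,f=5) a[fast]=2=a[slow] dup → fast++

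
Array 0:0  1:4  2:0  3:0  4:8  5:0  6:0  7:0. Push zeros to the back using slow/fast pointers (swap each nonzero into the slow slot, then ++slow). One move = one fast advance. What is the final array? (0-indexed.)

(s=0,f=0) a[fast]=0 → fast++
(s=0,f=1) a[fast]=4≠0 swap→a[0]=4 → slow++,fast++
(s=1,f=2) a[fast]=0 → fast++
(s=1,f=3) a[fast]=0 → fast++
(s=1,f=4) a[fast]=8≠0 swap→a[1]=8 → slow++,fast++
(s=2,f=5) a[fast]=0 → fast++
(s=2,f=6) a[fast]=0 → fast++
(s=2,f=7) a[fast]=0 → fast++

[4, 8, 0, 0, 0, 0, 0, 0]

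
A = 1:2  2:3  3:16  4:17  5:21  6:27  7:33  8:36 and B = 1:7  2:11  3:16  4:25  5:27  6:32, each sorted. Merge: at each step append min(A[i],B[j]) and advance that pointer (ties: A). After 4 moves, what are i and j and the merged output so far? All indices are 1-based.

i=3, j=3, merged so far=[2, 3, 7, 11]

i=1 j=1: A[i]=2<=B[j]=7 take 2, i++
i=2 j=1: A[i]=3<=B[j]=7 take 3, i++
i=3 j=1: A[i]=16>B[j]=7 take 7, j++
i=3 j=2: A[i]=16>B[j]=11 take 11, j++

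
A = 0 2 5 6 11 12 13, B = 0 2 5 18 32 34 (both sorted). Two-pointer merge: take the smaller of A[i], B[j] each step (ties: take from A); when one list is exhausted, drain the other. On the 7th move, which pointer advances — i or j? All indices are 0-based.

i=0 j=0: A[i]=0<=B[j]=0 take 0, i++
i=1 j=0: A[i]=2>B[j]=0 take 0, j++
i=1 j=1: A[i]=2<=B[j]=2 take 2, i++
i=2 j=1: A[i]=5>B[j]=2 take 2, j++
i=2 j=2: A[i]=5<=B[j]=5 take 5, i++
i=3 j=2: A[i]=6>B[j]=5 take 5, j++
i=3 j=3: A[i]=6<=B[j]=18 take 6, i++

i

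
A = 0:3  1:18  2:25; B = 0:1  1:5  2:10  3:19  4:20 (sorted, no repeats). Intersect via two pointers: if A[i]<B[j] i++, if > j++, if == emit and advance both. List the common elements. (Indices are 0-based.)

intersection = []

[i=0,j=0] 3>1 → j++
[i=0,j=1] 3<5 → i++
[i=1,j=1] 18>5 → j++
[i=1,j=2] 18>10 → j++
[i=1,j=3] 18<19 → i++
[i=2,j=3] 25>19 → j++
[i=2,j=4] 25>20 → j++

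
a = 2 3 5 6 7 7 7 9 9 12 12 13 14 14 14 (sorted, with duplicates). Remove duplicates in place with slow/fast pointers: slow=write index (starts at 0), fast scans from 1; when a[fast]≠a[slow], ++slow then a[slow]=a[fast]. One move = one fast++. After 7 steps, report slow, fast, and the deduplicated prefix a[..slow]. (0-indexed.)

(s=0,f=1) a[fast]=3≠a[slow]=2 write a[1]=3 → slow++,fast++
(s=1,f=2) a[fast]=5≠a[slow]=3 write a[2]=5 → slow++,fast++
(s=2,f=3) a[fast]=6≠a[slow]=5 write a[3]=6 → slow++,fast++
(s=3,f=4) a[fast]=7≠a[slow]=6 write a[4]=7 → slow++,fast++
(s=4,f=5) a[fast]=7=a[slow] dup → fast++
(s=4,f=6) a[fast]=7=a[slow] dup → fast++
(s=4,f=7) a[fast]=9≠a[slow]=7 write a[5]=9 → slow++,fast++

slow=5, fast=8, prefix=[2, 3, 5, 6, 7, 9]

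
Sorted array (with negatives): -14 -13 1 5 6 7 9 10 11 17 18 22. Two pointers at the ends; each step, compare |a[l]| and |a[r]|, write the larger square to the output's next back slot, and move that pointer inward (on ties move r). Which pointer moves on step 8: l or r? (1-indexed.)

[1,12] |-14|<=|22| out[12]=484 → r--
[1,11] |-14|<=|18| out[11]=324 → r--
[1,10] |-14|<=|17| out[10]=289 → r--
[1,9] |-14|>|11| out[9]=196 → l++
[2,9] |-13|>|11| out[8]=169 → l++
[3,9] |1|<=|11| out[7]=121 → r--
[3,8] |1|<=|10| out[6]=100 → r--
[3,7] |1|<=|9| out[5]=81 → r--

r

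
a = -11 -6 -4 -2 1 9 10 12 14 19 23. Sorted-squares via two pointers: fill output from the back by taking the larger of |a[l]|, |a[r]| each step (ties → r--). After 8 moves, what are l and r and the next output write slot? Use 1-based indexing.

[1,11] |-11|<=|23| out[11]=529 → r--
[1,10] |-11|<=|19| out[10]=361 → r--
[1,9] |-11|<=|14| out[9]=196 → r--
[1,8] |-11|<=|12| out[8]=144 → r--
[1,7] |-11|>|10| out[7]=121 → l++
[2,7] |-6|<=|10| out[6]=100 → r--
[2,6] |-6|<=|9| out[5]=81 → r--
[2,5] |-6|>|1| out[4]=36 → l++

l=3, r=5, next write slot=3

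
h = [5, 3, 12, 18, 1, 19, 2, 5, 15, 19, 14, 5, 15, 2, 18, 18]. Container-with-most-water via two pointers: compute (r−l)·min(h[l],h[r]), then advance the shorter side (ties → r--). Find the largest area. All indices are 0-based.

l=0 r=15: min(5,18)*15=75 best=75 *, l++
l=1 r=15: min(3,18)*14=42 best=75, l++
l=2 r=15: min(12,18)*13=156 best=156 *, l++
l=3 r=15: min(18,18)*12=216 best=216 *, r--
l=3 r=14: min(18,18)*11=198 best=216, r--
l=3 r=13: min(18,2)*10=20 best=216, r--
l=3 r=12: min(18,15)*9=135 best=216, r--
l=3 r=11: min(18,5)*8=40 best=216, r--
l=3 r=10: min(18,14)*7=98 best=216, r--
l=3 r=9: min(18,19)*6=108 best=216, l++
l=4 r=9: min(1,19)*5=5 best=216, l++
l=5 r=9: min(19,19)*4=76 best=216, r--
l=5 r=8: min(19,15)*3=45 best=216, r--
l=5 r=7: min(19,5)*2=10 best=216, r--
l=5 r=6: min(19,2)*1=2 best=216, r--

max area = 216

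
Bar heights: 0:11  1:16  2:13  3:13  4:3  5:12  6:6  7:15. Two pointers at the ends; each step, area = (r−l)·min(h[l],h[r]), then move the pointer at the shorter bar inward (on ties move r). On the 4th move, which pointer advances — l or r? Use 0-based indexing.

r

[0,7] min(11,15)*7=77 best=77 * → l++
[1,7] min(16,15)*6=90 best=90 * → r--
[1,6] min(16,6)*5=30 best=90 → r--
[1,5] min(16,12)*4=48 best=90 → r--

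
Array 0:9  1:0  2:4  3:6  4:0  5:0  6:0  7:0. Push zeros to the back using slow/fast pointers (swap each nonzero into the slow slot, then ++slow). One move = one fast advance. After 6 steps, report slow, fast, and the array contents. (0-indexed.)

slow=0 fast=0: a[fast]=9≠0 swap→a[0]=9, slow++,fast++
slow=1 fast=1: a[fast]=0, fast++
slow=1 fast=2: a[fast]=4≠0 swap→a[1]=4, slow++,fast++
slow=2 fast=3: a[fast]=6≠0 swap→a[2]=6, slow++,fast++
slow=3 fast=4: a[fast]=0, fast++
slow=3 fast=5: a[fast]=0, fast++

slow=3, fast=6, a=[9, 4, 6, 0, 0, 0, 0, 0]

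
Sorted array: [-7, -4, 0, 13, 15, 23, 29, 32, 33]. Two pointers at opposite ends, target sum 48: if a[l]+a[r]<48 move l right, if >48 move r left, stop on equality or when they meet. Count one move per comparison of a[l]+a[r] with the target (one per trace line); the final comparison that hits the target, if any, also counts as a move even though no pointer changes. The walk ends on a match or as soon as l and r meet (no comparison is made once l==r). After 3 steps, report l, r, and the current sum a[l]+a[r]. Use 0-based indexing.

l=0 r=8: -7+33=26 <48, l++
l=1 r=8: -4+33=29 <48, l++
l=2 r=8: 0+33=33 <48, l++

l=3, r=8, sum=46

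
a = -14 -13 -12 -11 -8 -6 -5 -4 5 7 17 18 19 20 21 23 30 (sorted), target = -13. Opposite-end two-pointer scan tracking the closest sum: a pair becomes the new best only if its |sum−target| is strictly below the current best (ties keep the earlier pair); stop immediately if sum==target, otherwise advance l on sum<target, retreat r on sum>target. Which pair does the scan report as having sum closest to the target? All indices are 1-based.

pair (-8, -5) with sum -13 (|Δ|=0)

l=1 r=17: -14+30=16 d=29 *, r--
l=1 r=16: -14+23=9 d=22 *, r--
l=1 r=15: -14+21=7 d=20 *, r--
l=1 r=14: -14+20=6 d=19 *, r--
l=1 r=13: -14+19=5 d=18 *, r--
l=1 r=12: -14+18=4 d=17 *, r--
l=1 r=11: -14+17=3 d=16 *, r--
l=1 r=10: -14+7=-7 d=6 *, r--
l=1 r=9: -14+5=-9 d=4 *, r--
l=1 r=8: -14+-4=-18 d=5, l++
l=2 r=8: -13+-4=-17 d=4, l++
l=3 r=8: -12+-4=-16 d=3 *, l++
l=4 r=8: -11+-4=-15 d=2 *, l++
l=5 r=8: -8+-4=-12 d=1 *, r--
l=5 r=7: -8+-5=-13 d=0 *, stop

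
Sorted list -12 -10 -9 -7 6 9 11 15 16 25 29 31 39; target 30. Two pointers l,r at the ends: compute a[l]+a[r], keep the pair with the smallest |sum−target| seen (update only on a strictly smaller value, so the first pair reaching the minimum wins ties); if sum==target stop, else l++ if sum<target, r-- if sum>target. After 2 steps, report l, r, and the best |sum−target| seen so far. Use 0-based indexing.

[0,12] -12+39=27 d=3 * → l++
[1,12] -10+39=29 d=1 * → l++

l=2, r=12, best |Δ|=1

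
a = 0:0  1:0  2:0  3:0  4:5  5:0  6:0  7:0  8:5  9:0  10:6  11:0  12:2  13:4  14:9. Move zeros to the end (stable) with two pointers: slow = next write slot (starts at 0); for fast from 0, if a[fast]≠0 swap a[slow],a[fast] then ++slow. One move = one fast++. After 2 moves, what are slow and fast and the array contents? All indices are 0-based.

slow=0 fast=0: a[fast]=0, fast++
slow=0 fast=1: a[fast]=0, fast++

slow=0, fast=2, a=[0, 0, 0, 0, 5, 0, 0, 0, 5, 0, 6, 0, 2, 4, 9]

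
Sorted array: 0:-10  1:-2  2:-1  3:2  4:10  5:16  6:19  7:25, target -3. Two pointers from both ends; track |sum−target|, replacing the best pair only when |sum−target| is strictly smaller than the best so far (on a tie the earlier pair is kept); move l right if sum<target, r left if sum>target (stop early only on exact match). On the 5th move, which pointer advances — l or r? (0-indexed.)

[0,7] -10+25=15 d=18 * → r--
[0,6] -10+19=9 d=12 * → r--
[0,5] -10+16=6 d=9 * → r--
[0,4] -10+10=0 d=3 * → r--
[0,3] -10+2=-8 d=5 → l++

l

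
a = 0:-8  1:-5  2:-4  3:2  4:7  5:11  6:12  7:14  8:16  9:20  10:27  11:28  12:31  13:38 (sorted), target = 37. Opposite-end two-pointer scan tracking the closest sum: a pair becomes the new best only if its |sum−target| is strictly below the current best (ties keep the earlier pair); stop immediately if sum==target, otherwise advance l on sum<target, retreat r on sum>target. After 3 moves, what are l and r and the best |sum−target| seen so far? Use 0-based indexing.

[0,13] -8+38=30 d=7 * → l++
[1,13] -5+38=33 d=4 * → l++
[2,13] -4+38=34 d=3 * → l++

l=3, r=13, best |Δ|=3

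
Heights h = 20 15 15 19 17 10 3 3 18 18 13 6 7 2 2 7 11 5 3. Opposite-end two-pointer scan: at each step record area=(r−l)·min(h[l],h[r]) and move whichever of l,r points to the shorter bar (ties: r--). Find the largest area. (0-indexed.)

[0,18] min(20,3)*18=54 best=54 * → r--
[0,17] min(20,5)*17=85 best=85 * → r--
[0,16] min(20,11)*16=176 best=176 * → r--
[0,15] min(20,7)*15=105 best=176 → r--
[0,14] min(20,2)*14=28 best=176 → r--
[0,13] min(20,2)*13=26 best=176 → r--
[0,12] min(20,7)*12=84 best=176 → r--
[0,11] min(20,6)*11=66 best=176 → r--
[0,10] min(20,13)*10=130 best=176 → r--
[0,9] min(20,18)*9=162 best=176 → r--
[0,8] min(20,18)*8=144 best=176 → r--
[0,7] min(20,3)*7=21 best=176 → r--
[0,6] min(20,3)*6=18 best=176 → r--
[0,5] min(20,10)*5=50 best=176 → r--
[0,4] min(20,17)*4=68 best=176 → r--
[0,3] min(20,19)*3=57 best=176 → r--
[0,2] min(20,15)*2=30 best=176 → r--
[0,1] min(20,15)*1=15 best=176 → r--

max area = 176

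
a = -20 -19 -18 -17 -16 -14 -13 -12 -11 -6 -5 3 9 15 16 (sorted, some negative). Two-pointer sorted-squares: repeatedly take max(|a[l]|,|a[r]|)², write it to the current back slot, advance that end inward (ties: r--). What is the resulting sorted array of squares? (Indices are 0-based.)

[9, 25, 36, 81, 121, 144, 169, 196, 225, 256, 256, 289, 324, 361, 400]

[0,14] |-20|>|16| out[14]=400 → l++
[1,14] |-19|>|16| out[13]=361 → l++
[2,14] |-18|>|16| out[12]=324 → l++
[3,14] |-17|>|16| out[11]=289 → l++
[4,14] |-16|<=|16| out[10]=256 → r--
[4,13] |-16|>|15| out[9]=256 → l++
[5,13] |-14|<=|15| out[8]=225 → r--
[5,12] |-14|>|9| out[7]=196 → l++
[6,12] |-13|>|9| out[6]=169 → l++
[7,12] |-12|>|9| out[5]=144 → l++
[8,12] |-11|>|9| out[4]=121 → l++
[9,12] |-6|<=|9| out[3]=81 → r--
[9,11] |-6|>|3| out[2]=36 → l++
[10,11] |-5|>|3| out[1]=25 → l++
[11,11] |3|<=|3| out[0]=9 → r--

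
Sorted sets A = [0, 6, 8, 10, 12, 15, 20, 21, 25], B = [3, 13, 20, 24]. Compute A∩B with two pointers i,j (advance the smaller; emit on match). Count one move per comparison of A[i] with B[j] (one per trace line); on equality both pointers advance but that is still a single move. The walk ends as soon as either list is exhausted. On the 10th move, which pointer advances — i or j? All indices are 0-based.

[i=0,j=0] 0<3 → i++
[i=1,j=0] 6>3 → j++
[i=1,j=1] 6<13 → i++
[i=2,j=1] 8<13 → i++
[i=3,j=1] 10<13 → i++
[i=4,j=1] 12<13 → i++
[i=5,j=1] 15>13 → j++
[i=5,j=2] 15<20 → i++
[i=6,j=2] 20==20 emit → i++,j++
[i=7,j=3] 21<24 → i++

i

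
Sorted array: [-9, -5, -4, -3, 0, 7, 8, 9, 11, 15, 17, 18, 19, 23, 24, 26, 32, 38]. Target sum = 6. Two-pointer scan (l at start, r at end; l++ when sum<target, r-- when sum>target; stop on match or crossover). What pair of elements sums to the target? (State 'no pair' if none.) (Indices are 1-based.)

l=1 r=18: -9+38=29 >6, r--
l=1 r=17: -9+32=23 >6, r--
l=1 r=16: -9+26=17 >6, r--
l=1 r=15: -9+24=15 >6, r--
l=1 r=14: -9+23=14 >6, r--
l=1 r=13: -9+19=10 >6, r--
l=1 r=12: -9+18=9 >6, r--
l=1 r=11: -9+17=8 >6, r--
l=1 r=10: -9+15=6, found

(-9, 15)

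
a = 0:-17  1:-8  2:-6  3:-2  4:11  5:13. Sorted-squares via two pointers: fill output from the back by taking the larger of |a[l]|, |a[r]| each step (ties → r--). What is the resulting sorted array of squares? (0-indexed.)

l=0 r=5: |-17|>|13| out[5]=289, l++
l=1 r=5: |-8|<=|13| out[4]=169, r--
l=1 r=4: |-8|<=|11| out[3]=121, r--
l=1 r=3: |-8|>|-2| out[2]=64, l++
l=2 r=3: |-6|>|-2| out[1]=36, l++
l=3 r=3: |-2|<=|-2| out[0]=4, r--

[4, 36, 64, 121, 169, 289]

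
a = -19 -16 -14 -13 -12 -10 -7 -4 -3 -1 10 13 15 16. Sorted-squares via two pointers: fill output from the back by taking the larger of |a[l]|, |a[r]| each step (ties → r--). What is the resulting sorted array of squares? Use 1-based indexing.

[1,14] |-19|>|16| out[14]=361 → l++
[2,14] |-16|<=|16| out[13]=256 → r--
[2,13] |-16|>|15| out[12]=256 → l++
[3,13] |-14|<=|15| out[11]=225 → r--
[3,12] |-14|>|13| out[10]=196 → l++
[4,12] |-13|<=|13| out[9]=169 → r--
[4,11] |-13|>|10| out[8]=169 → l++
[5,11] |-12|>|10| out[7]=144 → l++
[6,11] |-10|<=|10| out[6]=100 → r--
[6,10] |-10|>|-1| out[5]=100 → l++
[7,10] |-7|>|-1| out[4]=49 → l++
[8,10] |-4|>|-1| out[3]=16 → l++
[9,10] |-3|>|-1| out[2]=9 → l++
[10,10] |-1|<=|-1| out[1]=1 → r--

[1, 9, 16, 49, 100, 100, 144, 169, 169, 196, 225, 256, 256, 361]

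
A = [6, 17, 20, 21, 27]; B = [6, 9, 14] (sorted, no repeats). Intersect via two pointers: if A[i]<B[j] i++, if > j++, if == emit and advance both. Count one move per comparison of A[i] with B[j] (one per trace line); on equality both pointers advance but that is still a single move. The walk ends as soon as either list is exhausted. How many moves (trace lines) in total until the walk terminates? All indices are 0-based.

3 moves

[i=0,j=0] 6==6 emit → i++,j++
[i=1,j=1] 17>9 → j++
[i=1,j=2] 17>14 → j++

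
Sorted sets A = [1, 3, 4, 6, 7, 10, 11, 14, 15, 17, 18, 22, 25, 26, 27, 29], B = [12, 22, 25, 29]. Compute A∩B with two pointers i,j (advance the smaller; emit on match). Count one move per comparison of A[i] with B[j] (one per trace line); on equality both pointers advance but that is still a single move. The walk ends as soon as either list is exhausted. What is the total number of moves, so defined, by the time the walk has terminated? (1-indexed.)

17 moves

i=1 j=1: 1<12, i++
i=2 j=1: 3<12, i++
i=3 j=1: 4<12, i++
i=4 j=1: 6<12, i++
i=5 j=1: 7<12, i++
i=6 j=1: 10<12, i++
i=7 j=1: 11<12, i++
i=8 j=1: 14>12, j++
i=8 j=2: 14<22, i++
i=9 j=2: 15<22, i++
i=10 j=2: 17<22, i++
i=11 j=2: 18<22, i++
i=12 j=2: 22==22 emit, i++,j++
i=13 j=3: 25==25 emit, i++,j++
i=14 j=4: 26<29, i++
i=15 j=4: 27<29, i++
i=16 j=4: 29==29 emit, i++,j++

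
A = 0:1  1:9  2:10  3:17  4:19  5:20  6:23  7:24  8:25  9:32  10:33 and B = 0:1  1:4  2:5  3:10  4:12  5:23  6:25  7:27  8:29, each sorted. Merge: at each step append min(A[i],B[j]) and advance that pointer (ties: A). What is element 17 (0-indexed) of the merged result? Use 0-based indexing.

merged[17] = 29

i=0 j=0: A[i]=1<=B[j]=1 take 1, i++
i=1 j=0: A[i]=9>B[j]=1 take 1, j++
i=1 j=1: A[i]=9>B[j]=4 take 4, j++
i=1 j=2: A[i]=9>B[j]=5 take 5, j++
i=1 j=3: A[i]=9<=B[j]=10 take 9, i++
i=2 j=3: A[i]=10<=B[j]=10 take 10, i++
i=3 j=3: A[i]=17>B[j]=10 take 10, j++
i=3 j=4: A[i]=17>B[j]=12 take 12, j++
i=3 j=5: A[i]=17<=B[j]=23 take 17, i++
i=4 j=5: A[i]=19<=B[j]=23 take 19, i++
i=5 j=5: A[i]=20<=B[j]=23 take 20, i++
i=6 j=5: A[i]=23<=B[j]=23 take 23, i++
i=7 j=5: A[i]=24>B[j]=23 take 23, j++
i=7 j=6: A[i]=24<=B[j]=25 take 24, i++
i=8 j=6: A[i]=25<=B[j]=25 take 25, i++
i=9 j=6: A[i]=32>B[j]=25 take 25, j++
i=9 j=7: A[i]=32>B[j]=27 take 27, j++
i=9 j=8: A[i]=32>B[j]=29 take 29, j++
i=9 j=9: B done, take A[i]=32, i++
i=10 j=9: B done, take A[i]=33, i++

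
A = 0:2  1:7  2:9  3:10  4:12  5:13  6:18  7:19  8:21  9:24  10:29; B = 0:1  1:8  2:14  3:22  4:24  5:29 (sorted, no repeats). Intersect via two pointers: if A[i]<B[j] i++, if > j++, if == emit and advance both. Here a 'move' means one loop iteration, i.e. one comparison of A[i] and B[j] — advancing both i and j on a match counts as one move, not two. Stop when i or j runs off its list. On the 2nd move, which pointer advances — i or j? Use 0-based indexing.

i

[i=0,j=0] 2>1 → j++
[i=0,j=1] 2<8 → i++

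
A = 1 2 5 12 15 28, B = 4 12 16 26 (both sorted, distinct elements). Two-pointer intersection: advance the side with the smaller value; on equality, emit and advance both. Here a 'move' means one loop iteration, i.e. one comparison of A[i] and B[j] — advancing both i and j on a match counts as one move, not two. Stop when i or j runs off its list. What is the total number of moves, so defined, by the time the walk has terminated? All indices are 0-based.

8 moves

i=0 j=0: 1<4, i++
i=1 j=0: 2<4, i++
i=2 j=0: 5>4, j++
i=2 j=1: 5<12, i++
i=3 j=1: 12==12 emit, i++,j++
i=4 j=2: 15<16, i++
i=5 j=2: 28>16, j++
i=5 j=3: 28>26, j++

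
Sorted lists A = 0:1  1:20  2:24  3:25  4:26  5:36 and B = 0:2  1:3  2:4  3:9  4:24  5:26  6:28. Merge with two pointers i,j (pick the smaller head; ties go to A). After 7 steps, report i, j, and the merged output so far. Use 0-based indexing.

i=3, j=4, merged so far=[1, 2, 3, 4, 9, 20, 24]

[i=0,j=0] A[i]=1<=B[j]=2 take 1 → i++
[i=1,j=0] A[i]=20>B[j]=2 take 2 → j++
[i=1,j=1] A[i]=20>B[j]=3 take 3 → j++
[i=1,j=2] A[i]=20>B[j]=4 take 4 → j++
[i=1,j=3] A[i]=20>B[j]=9 take 9 → j++
[i=1,j=4] A[i]=20<=B[j]=24 take 20 → i++
[i=2,j=4] A[i]=24<=B[j]=24 take 24 → i++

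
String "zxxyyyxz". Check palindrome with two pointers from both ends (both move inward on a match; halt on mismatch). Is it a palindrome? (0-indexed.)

not a palindrome (mismatch at 2,5)

[0,7] 'z'=='z' → l++,r--
[1,6] 'x'=='x' → l++,r--
[2,5] 'x'!='y' → stop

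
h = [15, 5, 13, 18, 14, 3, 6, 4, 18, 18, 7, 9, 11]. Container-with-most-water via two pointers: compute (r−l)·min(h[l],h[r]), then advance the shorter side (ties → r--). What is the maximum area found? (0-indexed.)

[0,12] min(15,11)*12=132 best=132 * → r--
[0,11] min(15,9)*11=99 best=132 → r--
[0,10] min(15,7)*10=70 best=132 → r--
[0,9] min(15,18)*9=135 best=135 * → l++
[1,9] min(5,18)*8=40 best=135 → l++
[2,9] min(13,18)*7=91 best=135 → l++
[3,9] min(18,18)*6=108 best=135 → r--
[3,8] min(18,18)*5=90 best=135 → r--
[3,7] min(18,4)*4=16 best=135 → r--
[3,6] min(18,6)*3=18 best=135 → r--
[3,5] min(18,3)*2=6 best=135 → r--
[3,4] min(18,14)*1=14 best=135 → r--

max area = 135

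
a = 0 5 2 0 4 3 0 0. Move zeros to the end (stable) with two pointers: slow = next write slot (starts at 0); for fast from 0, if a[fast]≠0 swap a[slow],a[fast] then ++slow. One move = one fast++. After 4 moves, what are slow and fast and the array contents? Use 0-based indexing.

slow=2, fast=4, a=[5, 2, 0, 0, 4, 3, 0, 0]

(s=0,f=0) a[fast]=0 → fast++
(s=0,f=1) a[fast]=5≠0 swap→a[0]=5 → slow++,fast++
(s=1,f=2) a[fast]=2≠0 swap→a[1]=2 → slow++,fast++
(s=2,f=3) a[fast]=0 → fast++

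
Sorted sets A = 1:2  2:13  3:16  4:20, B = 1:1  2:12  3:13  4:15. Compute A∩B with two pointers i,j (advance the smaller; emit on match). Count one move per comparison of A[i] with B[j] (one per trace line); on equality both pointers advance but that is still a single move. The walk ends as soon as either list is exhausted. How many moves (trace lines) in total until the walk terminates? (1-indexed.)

5 moves

[i=1,j=1] 2>1 → j++
[i=1,j=2] 2<12 → i++
[i=2,j=2] 13>12 → j++
[i=2,j=3] 13==13 emit → i++,j++
[i=3,j=4] 16>15 → j++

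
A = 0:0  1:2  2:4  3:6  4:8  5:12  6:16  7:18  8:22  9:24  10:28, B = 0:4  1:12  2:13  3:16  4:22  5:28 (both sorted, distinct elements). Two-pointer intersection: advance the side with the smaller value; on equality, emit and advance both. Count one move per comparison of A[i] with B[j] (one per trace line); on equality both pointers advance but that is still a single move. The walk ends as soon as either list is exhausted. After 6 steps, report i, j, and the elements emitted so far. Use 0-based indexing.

i=6, j=2, emitted=[4, 12]

[i=0,j=0] 0<4 → i++
[i=1,j=0] 2<4 → i++
[i=2,j=0] 4==4 emit → i++,j++
[i=3,j=1] 6<12 → i++
[i=4,j=1] 8<12 → i++
[i=5,j=1] 12==12 emit → i++,j++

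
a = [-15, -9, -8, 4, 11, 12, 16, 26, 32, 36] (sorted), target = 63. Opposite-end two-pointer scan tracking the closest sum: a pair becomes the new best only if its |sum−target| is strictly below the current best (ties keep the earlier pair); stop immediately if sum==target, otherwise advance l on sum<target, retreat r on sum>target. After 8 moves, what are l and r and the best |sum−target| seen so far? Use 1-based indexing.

l=9, r=10, best |Δ|=1

[1,10] -15+36=21 d=42 * → l++
[2,10] -9+36=27 d=36 * → l++
[3,10] -8+36=28 d=35 * → l++
[4,10] 4+36=40 d=23 * → l++
[5,10] 11+36=47 d=16 * → l++
[6,10] 12+36=48 d=15 * → l++
[7,10] 16+36=52 d=11 * → l++
[8,10] 26+36=62 d=1 * → l++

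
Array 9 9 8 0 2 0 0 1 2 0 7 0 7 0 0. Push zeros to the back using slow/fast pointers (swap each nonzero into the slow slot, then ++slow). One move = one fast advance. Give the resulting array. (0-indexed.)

[9, 9, 8, 2, 1, 2, 7, 7, 0, 0, 0, 0, 0, 0, 0]

slow=0 fast=0: a[fast]=9≠0 swap→a[0]=9, slow++,fast++
slow=1 fast=1: a[fast]=9≠0 swap→a[1]=9, slow++,fast++
slow=2 fast=2: a[fast]=8≠0 swap→a[2]=8, slow++,fast++
slow=3 fast=3: a[fast]=0, fast++
slow=3 fast=4: a[fast]=2≠0 swap→a[3]=2, slow++,fast++
slow=4 fast=5: a[fast]=0, fast++
slow=4 fast=6: a[fast]=0, fast++
slow=4 fast=7: a[fast]=1≠0 swap→a[4]=1, slow++,fast++
slow=5 fast=8: a[fast]=2≠0 swap→a[5]=2, slow++,fast++
slow=6 fast=9: a[fast]=0, fast++
slow=6 fast=10: a[fast]=7≠0 swap→a[6]=7, slow++,fast++
slow=7 fast=11: a[fast]=0, fast++
slow=7 fast=12: a[fast]=7≠0 swap→a[7]=7, slow++,fast++
slow=8 fast=13: a[fast]=0, fast++
slow=8 fast=14: a[fast]=0, fast++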